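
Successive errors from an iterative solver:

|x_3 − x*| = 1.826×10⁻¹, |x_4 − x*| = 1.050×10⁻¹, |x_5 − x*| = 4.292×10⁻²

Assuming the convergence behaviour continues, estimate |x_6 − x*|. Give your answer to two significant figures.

First estimate the order: p ≈ ln(|x_5 − x*|/|x_4 − x*|) / ln(|x_4 − x*|/|x_3 − x*|) = ln(4.292×10⁻²/1.050×10⁻¹)/ln(1.050×10⁻¹/1.826×10⁻¹) = ln(0.408762)/ln(0.575027) ≈ 1.6168.
Then |x_6 − x*| ≈ |x_5 − x*|·(|x_5 − x*|/|x_4 − x*|)^p = 4.292×10⁻²·(0.408762)^1.6168 = 4.292×10⁻²·0.23541 ≈ 0.0101.

1.0e-2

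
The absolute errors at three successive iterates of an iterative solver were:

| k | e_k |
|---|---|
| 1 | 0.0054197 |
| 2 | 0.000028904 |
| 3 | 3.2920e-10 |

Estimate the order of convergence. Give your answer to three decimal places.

p ≈ ln(e_3/e_2) / ln(e_2/e_1)
  = ln(3.2920e-10/0.000028904) / ln(0.000028904/0.0054197)
  = ln(1.13894e-05) / ln(0.00533314)
  = -11.382827 / -5.233815 ≈ 2.174862

2.175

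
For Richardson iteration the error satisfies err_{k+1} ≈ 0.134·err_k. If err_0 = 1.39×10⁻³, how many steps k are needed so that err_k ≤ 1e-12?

11

After k steps, err_k ≈ 1.39×10⁻³·0.134^k.
Need 0.134^k ≤ 1e-12/1.39×10⁻³ = 7.19424e-10.
k ≥ ln(7.19424e-10)/ln(0.134) = -21.0526/-2.00992 = 10.474.
Smallest integer k = 11.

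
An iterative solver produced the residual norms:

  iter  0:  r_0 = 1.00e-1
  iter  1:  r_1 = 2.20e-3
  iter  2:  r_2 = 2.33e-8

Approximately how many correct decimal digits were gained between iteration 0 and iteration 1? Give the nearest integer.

2

Digits gained ≈ log₁₀(r_0/r_1) = log₁₀(1.00e-1/2.20e-3) = log₁₀(45.4545) ≈ 1.658.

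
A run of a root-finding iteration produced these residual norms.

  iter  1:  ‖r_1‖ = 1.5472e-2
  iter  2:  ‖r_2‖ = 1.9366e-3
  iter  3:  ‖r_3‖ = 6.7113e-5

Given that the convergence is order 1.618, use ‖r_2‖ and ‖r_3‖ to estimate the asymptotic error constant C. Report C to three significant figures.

C ≈ ‖r_3‖ / ‖r_2‖^1.618
  = 6.7113e-5 / (1.9366e-3)^1.618
  = 6.7113e-5 / 4.07784e-05 ≈ 1.6458

1.65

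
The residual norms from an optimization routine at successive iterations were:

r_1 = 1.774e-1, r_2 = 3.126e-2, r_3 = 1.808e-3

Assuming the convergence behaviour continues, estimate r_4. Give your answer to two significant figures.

1.7e-5

First estimate the order: p ≈ ln(r_3/r_2) / ln(r_2/r_1) = ln(1.808e-3/3.126e-2)/ln(3.126e-2/1.774e-1) = ln(0.0578375)/ln(0.176212) ≈ 1.6417.
Then r_4 ≈ r_3·(r_3/r_2)^p = 1.808e-3·(0.0578375)^1.6417 = 1.808e-3·0.00928794 ≈ 1.679e-05.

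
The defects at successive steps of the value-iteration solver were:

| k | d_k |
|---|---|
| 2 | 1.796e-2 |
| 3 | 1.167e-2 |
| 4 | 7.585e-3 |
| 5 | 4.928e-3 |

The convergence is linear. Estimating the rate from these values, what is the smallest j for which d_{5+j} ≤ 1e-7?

26

Rate ρ ≈ d_5/d_4 = 4.928e-3/7.585e-3 = 0.6497.
After j more steps, d_{5+j} ≈ 4.928e-3·ρ^j; need ρ^j ≤ 1e-7/4.928e-3 = 2.02922e-05.
j ≥ ln(2.02922e-05)/ln(0.6497) = -10.8053/-0.43124 = 25.056.
So 26 more iterations are needed.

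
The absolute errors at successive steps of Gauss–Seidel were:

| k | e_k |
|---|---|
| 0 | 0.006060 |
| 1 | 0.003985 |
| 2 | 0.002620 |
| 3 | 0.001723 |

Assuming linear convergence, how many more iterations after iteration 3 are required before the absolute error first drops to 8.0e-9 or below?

Rate ρ ≈ e_3/e_2 = 0.001723/0.002620 = 0.6576.
After j more steps, e_{3+j} ≈ 0.001723·ρ^j; need ρ^j ≤ 8.0e-9/0.001723 = 4.64306e-06.
j ≥ ln(4.64306e-06)/ln(0.6576) = -12.2801/-0.41916 = 29.297.
So 30 more iterations are needed.

30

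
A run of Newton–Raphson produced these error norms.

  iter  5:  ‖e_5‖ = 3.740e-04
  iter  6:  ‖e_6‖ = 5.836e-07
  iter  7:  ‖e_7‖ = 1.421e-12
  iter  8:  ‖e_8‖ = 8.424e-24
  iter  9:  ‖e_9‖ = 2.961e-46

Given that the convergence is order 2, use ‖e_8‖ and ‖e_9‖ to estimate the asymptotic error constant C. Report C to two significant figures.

4.2

C ≈ ‖e_9‖ / ‖e_8‖^2
  = 2.961e-46 / (8.424e-24)^2
  = 2.961e-46 / 7.09638e-47 ≈ 4.1726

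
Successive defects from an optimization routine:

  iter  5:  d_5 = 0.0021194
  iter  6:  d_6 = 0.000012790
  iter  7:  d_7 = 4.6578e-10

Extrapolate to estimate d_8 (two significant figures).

6.2e-19

First estimate the order: p ≈ ln(d_7/d_6) / ln(d_6/d_5) = ln(4.6578e-10/0.000012790)/ln(0.000012790/0.0021194) = ln(3.64175e-05)/ln(0.00603473) ≈ 2.0000.
Then d_8 ≈ d_7·(d_7/d_6)^p = 4.6578e-10·(3.64175e-05)^2.0000 = 4.6578e-10·1.32623e-09 ≈ 6.177e-19.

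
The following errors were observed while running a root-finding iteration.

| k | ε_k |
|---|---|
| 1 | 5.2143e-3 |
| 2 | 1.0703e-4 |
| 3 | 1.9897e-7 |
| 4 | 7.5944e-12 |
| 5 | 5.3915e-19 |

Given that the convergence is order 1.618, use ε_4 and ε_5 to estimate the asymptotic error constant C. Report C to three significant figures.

0.529

C ≈ ε_5 / ε_4^1.618
  = 5.3915e-19 / (7.5944e-12)^1.618
  = 5.3915e-19 / 1.02009e-18 ≈ 0.52853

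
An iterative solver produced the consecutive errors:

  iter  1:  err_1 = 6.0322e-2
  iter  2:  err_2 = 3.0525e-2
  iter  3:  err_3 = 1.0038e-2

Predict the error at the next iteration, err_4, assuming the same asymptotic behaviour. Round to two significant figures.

First estimate the order: p ≈ ln(err_3/err_2) / ln(err_2/err_1) = ln(1.0038e-2/3.0525e-2)/ln(3.0525e-2/6.0322e-2) = ln(0.328845)/ln(0.506034) ≈ 1.6328.
Then err_4 ≈ err_3·(err_3/err_2)^p = 1.0038e-2·(0.328845)^1.6328 = 1.0038e-2·0.162683 ≈ 0.001633.

1.6e-3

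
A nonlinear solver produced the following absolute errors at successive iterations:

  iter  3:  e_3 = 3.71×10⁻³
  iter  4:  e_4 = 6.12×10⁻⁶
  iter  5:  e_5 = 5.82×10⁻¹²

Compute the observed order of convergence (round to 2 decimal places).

2.16

p ≈ ln(e_5/e_4) / ln(e_4/e_3)
  = ln(5.82×10⁻¹²/6.12×10⁻⁶) / ln(6.12×10⁻⁶/3.71×10⁻³)
  = ln(9.5098e-07) / ln(0.0016496)
  = -13.86577 / -6.40722 ≈ 2.16409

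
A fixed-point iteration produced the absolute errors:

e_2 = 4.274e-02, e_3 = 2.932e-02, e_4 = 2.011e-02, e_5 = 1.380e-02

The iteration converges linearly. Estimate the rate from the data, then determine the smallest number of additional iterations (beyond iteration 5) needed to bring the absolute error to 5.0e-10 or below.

Rate ρ ≈ e_5/e_4 = 1.380e-02/2.011e-02 = 0.6862.
After j more steps, e_{5+j} ≈ 1.380e-02·ρ^j; need ρ^j ≤ 5.0e-10/1.380e-02 = 3.62319e-08.
j ≥ ln(3.62319e-08)/ln(0.6862) = -17.1333/-0.37659 = 45.496.
So 46 more iterations are needed.

46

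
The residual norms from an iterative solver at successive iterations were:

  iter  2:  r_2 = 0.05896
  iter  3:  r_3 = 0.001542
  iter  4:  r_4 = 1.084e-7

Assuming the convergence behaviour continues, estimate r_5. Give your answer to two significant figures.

1.4e-18

First estimate the order: p ≈ ln(r_4/r_3) / ln(r_3/r_2) = ln(1.084e-7/0.001542)/ln(0.001542/0.05896) = ln(7.02983e-05)/ln(0.0261533) ≈ 2.6244.
Then r_5 ≈ r_4·(r_4/r_3)^p = 1.084e-7·(7.02983e-05)^2.6244 = 1.084e-7·1.26102e-11 ≈ 1.367e-18.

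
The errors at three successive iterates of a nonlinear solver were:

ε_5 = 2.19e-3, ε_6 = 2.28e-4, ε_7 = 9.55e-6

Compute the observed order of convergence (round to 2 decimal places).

p ≈ ln(ε_7/ε_6) / ln(ε_6/ε_5)
  = ln(9.55e-6/2.28e-4) / ln(2.28e-4/2.19e-3)
  = ln(0.041886) / ln(0.10411)
  = -3.17280 / -2.26231 ≈ 1.40246

1.40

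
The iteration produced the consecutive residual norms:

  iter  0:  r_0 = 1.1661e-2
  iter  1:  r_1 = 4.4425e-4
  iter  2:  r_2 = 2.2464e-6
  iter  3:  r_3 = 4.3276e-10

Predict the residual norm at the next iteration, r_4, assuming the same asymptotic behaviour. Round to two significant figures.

First estimate the order: p ≈ ln(r_3/r_2) / ln(r_2/r_1) = ln(4.3276e-10/2.2464e-6)/ln(2.2464e-6/4.4425e-4) = ln(0.000192646)/ln(0.00505661) ≈ 1.6180.
Then r_4 ≈ r_3·(r_3/r_2)^p = 4.3276e-10·(0.000192646)^1.6180 = 4.3276e-10·9.7441e-07 ≈ 4.217e-16.

4.2e-16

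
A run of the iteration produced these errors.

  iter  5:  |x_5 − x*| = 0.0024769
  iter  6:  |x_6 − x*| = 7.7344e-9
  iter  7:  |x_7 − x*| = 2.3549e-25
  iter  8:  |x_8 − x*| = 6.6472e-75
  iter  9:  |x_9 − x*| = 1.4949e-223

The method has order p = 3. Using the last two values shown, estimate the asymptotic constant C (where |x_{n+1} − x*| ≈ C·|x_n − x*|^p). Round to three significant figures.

0.509

C ≈ |x_9 − x*| / |x_8 − x*|^3
  = 1.4949e-223 / (6.6472e-75)^3
  = 1.4949e-223 / 2.93708e-223 ≈ 0.50897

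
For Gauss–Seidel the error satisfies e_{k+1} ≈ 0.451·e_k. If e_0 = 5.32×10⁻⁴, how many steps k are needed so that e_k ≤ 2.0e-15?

After k steps, e_k ≈ 5.32×10⁻⁴·0.451^k.
Need 0.451^k ≤ 2.0e-15/5.32×10⁻⁴ = 3.7594e-12.
k ≥ ln(3.7594e-12)/ln(0.451) = -26.3068/-0.79629 = 33.037.
Smallest integer k = 34.

34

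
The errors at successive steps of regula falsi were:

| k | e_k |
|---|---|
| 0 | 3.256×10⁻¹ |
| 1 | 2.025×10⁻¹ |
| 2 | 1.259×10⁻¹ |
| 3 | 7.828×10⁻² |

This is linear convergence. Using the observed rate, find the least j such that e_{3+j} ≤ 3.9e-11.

46

Rate ρ ≈ e_3/e_2 = 7.828×10⁻²/1.259×10⁻¹ = 0.6218.
After j more steps, e_{3+j} ≈ 7.828×10⁻²·ρ^j; need ρ^j ≤ 3.9e-11/7.828×10⁻² = 4.98212e-10.
j ≥ ln(4.98212e-10)/ln(0.6218) = -21.4200/-0.47514 = 45.081.
So 46 more iterations are needed.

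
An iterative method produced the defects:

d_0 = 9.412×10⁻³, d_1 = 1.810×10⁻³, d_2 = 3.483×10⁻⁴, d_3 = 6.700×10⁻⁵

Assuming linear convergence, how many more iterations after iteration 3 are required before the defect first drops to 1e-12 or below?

11

Rate ρ ≈ d_3/d_2 = 6.700×10⁻⁵/3.483×10⁻⁴ = 0.1924.
After j more steps, d_{3+j} ≈ 6.700×10⁻⁵·ρ^j; need ρ^j ≤ 1e-12/6.700×10⁻⁵ = 1.49254e-08.
j ≥ ln(1.49254e-08)/ln(0.1924) = -18.0202/-1.64818 = 10.933.
So 11 more iterations are needed.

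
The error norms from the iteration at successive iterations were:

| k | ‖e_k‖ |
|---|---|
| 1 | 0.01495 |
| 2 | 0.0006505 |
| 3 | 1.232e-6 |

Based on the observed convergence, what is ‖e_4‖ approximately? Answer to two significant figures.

4.4e-12

First estimate the order: p ≈ ln(‖e_3‖/‖e_2‖) / ln(‖e_2‖/‖e_1‖) = ln(1.232e-6/0.0006505)/ln(0.0006505/0.01495) = ln(0.00189393)/ln(0.0435117) ≈ 1.9999.
Then ‖e_4‖ ≈ ‖e_3‖·(‖e_3‖/‖e_2‖)^p = 1.232e-6·(0.00189393)^1.9999 = 1.232e-6·3.58922e-06 ≈ 4.422e-12.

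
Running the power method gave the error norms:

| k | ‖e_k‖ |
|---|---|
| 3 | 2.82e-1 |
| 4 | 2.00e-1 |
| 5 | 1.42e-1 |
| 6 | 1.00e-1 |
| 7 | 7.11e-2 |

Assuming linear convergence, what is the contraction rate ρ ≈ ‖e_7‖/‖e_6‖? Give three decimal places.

ρ ≈ ‖e_7‖/‖e_6‖ = 7.11e-2/1.00e-1 = 0.71100

0.711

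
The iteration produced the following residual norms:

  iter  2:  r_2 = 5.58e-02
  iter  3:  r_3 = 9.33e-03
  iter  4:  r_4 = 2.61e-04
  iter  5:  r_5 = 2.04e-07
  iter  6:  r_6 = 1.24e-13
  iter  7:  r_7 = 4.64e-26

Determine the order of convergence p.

2

Consecutive ratios: r_7/r_6 = 4.64e-26/1.24e-13 = 3.74194e-13, r_6/r_5 = 1.24e-13/2.04e-07 = 6.07843e-07.
p ≈ ln(3.74194e-13)/ln(6.07843e-07) = -28.6140/-14.3133 ≈ 2.00.
So the convergence is quadratic (order 2).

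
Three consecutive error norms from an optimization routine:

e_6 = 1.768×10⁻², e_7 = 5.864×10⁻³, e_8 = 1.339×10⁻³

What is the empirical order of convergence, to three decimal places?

p ≈ ln(e_8/e_7) / ln(e_7/e_6)
  = ln(1.339×10⁻³/5.864×10⁻³) / ln(5.864×10⁻³/1.768×10⁻²)
  = ln(0.228342) / ln(0.331674)
  = -1.476911 / -1.103603 ≈ 1.338263

1.338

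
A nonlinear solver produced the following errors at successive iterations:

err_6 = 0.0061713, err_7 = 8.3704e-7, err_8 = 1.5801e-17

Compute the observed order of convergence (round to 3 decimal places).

2.773

p ≈ ln(err_8/err_7) / ln(err_7/err_6)
  = ln(1.5801e-17/8.3704e-7) / ln(8.3704e-7/0.0061713)
  = ln(1.88772e-11) / ln(0.000135634)
  = -24.693066 / -8.905550 ≈ 2.772773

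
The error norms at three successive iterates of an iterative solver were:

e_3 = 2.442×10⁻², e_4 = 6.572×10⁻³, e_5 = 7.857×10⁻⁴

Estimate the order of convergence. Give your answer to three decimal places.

p ≈ ln(e_5/e_4) / ln(e_4/e_3)
  = ln(7.857×10⁻⁴/6.572×10⁻³) / ln(6.572×10⁻³/2.442×10⁻²)
  = ln(0.119553) / ln(0.269124)
  = -2.123995 / -1.312583 ≈ 1.618180

1.618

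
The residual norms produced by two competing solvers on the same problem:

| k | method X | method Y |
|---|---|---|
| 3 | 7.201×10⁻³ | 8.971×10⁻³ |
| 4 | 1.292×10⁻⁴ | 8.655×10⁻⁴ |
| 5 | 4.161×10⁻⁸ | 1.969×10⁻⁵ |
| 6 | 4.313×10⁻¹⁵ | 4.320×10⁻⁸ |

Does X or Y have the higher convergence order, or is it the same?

X

Method X: p ≈ ln(4.313×10⁻¹⁵/4.161×10⁻⁸)/ln(4.161×10⁻⁸/1.292×10⁻⁴) ≈ 2.00.
Method Y: p ≈ ln(4.320×10⁻⁸/1.969×10⁻⁵)/ln(1.969×10⁻⁵/8.655×10⁻⁴) ≈ 1.62.
Method X has the higher order (≈2.0 vs ≈1.6).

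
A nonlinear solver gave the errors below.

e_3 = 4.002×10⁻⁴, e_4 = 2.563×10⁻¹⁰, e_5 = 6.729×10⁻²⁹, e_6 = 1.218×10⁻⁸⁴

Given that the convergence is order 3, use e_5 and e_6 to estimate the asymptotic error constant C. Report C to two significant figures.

C ≈ e_6 / e_5^3
  = 1.218×10⁻⁸⁴ / (6.729×10⁻²⁹)^3
  = 1.218×10⁻⁸⁴ / 3.04685e-85 ≈ 3.9976

4.0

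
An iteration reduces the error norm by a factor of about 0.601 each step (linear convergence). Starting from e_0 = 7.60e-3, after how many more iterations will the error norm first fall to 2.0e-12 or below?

44

After k steps, e_k ≈ 7.60e-3·0.601^k.
Need 0.601^k ≤ 2.0e-12/7.60e-3 = 2.63158e-10.
k ≥ ln(2.63158e-10)/ln(0.601) = -22.0583/-0.50916 = 43.323.
Smallest integer k = 44.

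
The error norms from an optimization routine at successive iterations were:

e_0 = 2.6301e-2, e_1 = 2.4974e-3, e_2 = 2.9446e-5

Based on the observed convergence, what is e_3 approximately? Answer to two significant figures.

First estimate the order: p ≈ ln(e_2/e_1) / ln(e_1/e_0) = ln(2.9446e-5/2.4974e-3)/ln(2.4974e-3/2.6301e-2) = ln(0.0117907)/ln(0.0949546) ≈ 1.8861.
Then e_3 ≈ e_2·(e_2/e_1)^p = 2.9446e-5·(0.0117907)^1.8861 = 2.9446e-5·0.000230532 ≈ 6.788e-09.

6.8e-9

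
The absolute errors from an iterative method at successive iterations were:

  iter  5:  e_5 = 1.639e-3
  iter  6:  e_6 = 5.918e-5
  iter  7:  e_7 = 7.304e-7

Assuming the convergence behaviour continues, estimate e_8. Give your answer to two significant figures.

2.2e-9

First estimate the order: p ≈ ln(e_7/e_6) / ln(e_6/e_5) = ln(7.304e-7/5.918e-5)/ln(5.918e-5/1.639e-3) = ln(0.012342)/ln(0.0361074) ≈ 1.3232.
Then e_8 ≈ e_7·(e_7/e_6)^p = 7.304e-7·(0.012342)^1.3232 = 7.304e-7·0.00298209 ≈ 2.178e-09.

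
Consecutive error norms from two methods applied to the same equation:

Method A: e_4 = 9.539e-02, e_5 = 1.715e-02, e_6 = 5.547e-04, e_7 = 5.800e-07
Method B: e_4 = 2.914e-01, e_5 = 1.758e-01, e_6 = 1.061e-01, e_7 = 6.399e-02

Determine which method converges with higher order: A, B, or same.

Method A: p ≈ ln(5.800e-07/5.547e-04)/ln(5.547e-04/1.715e-02) ≈ 2.00.
Method B: p ≈ ln(6.399e-02/1.061e-01)/ln(1.061e-01/1.758e-01) ≈ 1.00.
Method A has the higher order (≈2.0 vs ≈1.0).

A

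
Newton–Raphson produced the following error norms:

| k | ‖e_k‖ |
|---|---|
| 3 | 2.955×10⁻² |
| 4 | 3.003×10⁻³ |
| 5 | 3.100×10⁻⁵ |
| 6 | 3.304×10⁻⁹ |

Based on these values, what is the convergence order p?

2

Consecutive ratios: ‖e_6‖/‖e_5‖ = 3.304×10⁻⁹/3.100×10⁻⁵ = 0.000106581, ‖e_5‖/‖e_4‖ = 3.100×10⁻⁵/3.003×10⁻³ = 0.010323.
p ≈ ln(0.000106581)/ln(0.010323) = -9.1466/-4.5734 ≈ 2.00.
So the convergence is quadratic (order 2).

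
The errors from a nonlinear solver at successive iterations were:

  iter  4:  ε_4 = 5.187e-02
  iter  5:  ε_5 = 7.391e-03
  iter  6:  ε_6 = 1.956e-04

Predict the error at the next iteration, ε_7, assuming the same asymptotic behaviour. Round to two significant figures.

First estimate the order: p ≈ ln(ε_6/ε_5) / ln(ε_5/ε_4) = ln(1.956e-04/7.391e-03)/ln(7.391e-03/5.187e-02) = ln(0.0264646)/ln(0.142491) ≈ 1.8640.
Then ε_7 ≈ ε_6·(ε_6/ε_5)^p = 1.956e-04·(0.0264646)^1.8640 = 1.956e-04·0.00114775 ≈ 2.245e-07.

2.2e-7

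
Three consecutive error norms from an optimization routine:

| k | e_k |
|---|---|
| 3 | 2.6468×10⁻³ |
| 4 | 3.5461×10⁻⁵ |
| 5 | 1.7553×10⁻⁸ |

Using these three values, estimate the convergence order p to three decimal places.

1.765

p ≈ ln(e_5/e_4) / ln(e_4/e_3)
  = ln(1.7553×10⁻⁸/3.5461×10⁻⁵) / ln(3.5461×10⁻⁵/2.6468×10⁻³)
  = ln(0.000494995) / ln(0.0133977)
  = -7.610963 / -4.312672 ≈ 1.764791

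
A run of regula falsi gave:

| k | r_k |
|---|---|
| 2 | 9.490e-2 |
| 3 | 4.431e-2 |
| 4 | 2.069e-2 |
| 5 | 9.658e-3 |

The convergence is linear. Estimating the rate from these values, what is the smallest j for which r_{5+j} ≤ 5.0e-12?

Rate ρ ≈ r_5/r_4 = 9.658e-3/2.069e-2 = 0.4668.
After j more steps, r_{5+j} ≈ 9.658e-3·ρ^j; need ρ^j ≤ 5.0e-12/9.658e-3 = 5.17706e-10.
j ≥ ln(5.17706e-10)/ln(0.4668) = -21.3816/-0.76185 = 28.065.
So 29 more iterations are needed.

29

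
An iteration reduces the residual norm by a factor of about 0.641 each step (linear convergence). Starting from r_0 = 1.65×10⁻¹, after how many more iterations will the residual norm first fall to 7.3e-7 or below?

28

After k steps, r_k ≈ 1.65×10⁻¹·0.641^k.
Need 0.641^k ≤ 7.3e-7/1.65×10⁻¹ = 4.42424e-06.
k ≥ ln(4.42424e-06)/ln(0.641) = -12.3284/-0.44473 = 27.721.
Smallest integer k = 28.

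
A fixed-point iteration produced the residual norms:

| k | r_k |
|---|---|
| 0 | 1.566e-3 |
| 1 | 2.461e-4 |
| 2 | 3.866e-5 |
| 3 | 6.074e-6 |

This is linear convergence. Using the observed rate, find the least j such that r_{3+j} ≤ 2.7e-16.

13

Rate ρ ≈ r_3/r_2 = 6.074e-6/3.866e-5 = 0.1571.
After j more steps, r_{3+j} ≈ 6.074e-6·ρ^j; need ρ^j ≤ 2.7e-16/6.074e-6 = 4.44518e-11.
j ≥ ln(4.44518e-11)/ln(0.1571) = -23.8366/-1.85087 = 12.879.
So 13 more iterations are needed.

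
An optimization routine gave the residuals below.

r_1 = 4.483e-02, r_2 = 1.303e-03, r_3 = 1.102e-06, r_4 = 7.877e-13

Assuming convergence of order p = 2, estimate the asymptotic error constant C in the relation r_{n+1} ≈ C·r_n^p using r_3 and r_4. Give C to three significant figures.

C ≈ r_4 / r_3^2
  = 7.877e-13 / (1.102e-06)^2
  = 7.877e-13 / 1.2144e-12 ≈ 0.64863

0.649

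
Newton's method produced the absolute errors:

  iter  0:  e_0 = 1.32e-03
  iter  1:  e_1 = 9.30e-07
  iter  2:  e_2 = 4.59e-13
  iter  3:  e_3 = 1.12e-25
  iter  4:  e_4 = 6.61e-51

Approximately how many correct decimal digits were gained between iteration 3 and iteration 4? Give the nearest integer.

25

Digits gained ≈ log₁₀(e_3/e_4) = log₁₀(1.12e-25/6.61e-51) = log₁₀(1.6944e+25) ≈ 25.229.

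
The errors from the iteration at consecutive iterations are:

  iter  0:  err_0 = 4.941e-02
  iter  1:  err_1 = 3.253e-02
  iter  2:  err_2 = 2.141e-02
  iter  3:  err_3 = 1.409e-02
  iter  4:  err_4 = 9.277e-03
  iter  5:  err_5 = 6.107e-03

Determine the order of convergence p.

Consecutive ratios: err_5/err_4 = 6.107e-03/9.277e-03 = 0.658295, err_4/err_3 = 9.277e-03/1.409e-02 = 0.65841.
p ≈ ln(0.658295)/ln(0.65841) = -0.4181/-0.4179 ≈ 1.00.
So the convergence is linear (order 1).

1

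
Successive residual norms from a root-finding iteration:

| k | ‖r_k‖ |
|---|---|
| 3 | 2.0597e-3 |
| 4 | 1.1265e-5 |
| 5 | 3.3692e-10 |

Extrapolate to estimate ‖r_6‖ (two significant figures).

First estimate the order: p ≈ ln(‖r_5‖/‖r_4‖) / ln(‖r_4‖/‖r_3‖) = ln(3.3692e-10/1.1265e-5)/ln(1.1265e-5/2.0597e-3) = ln(2.99086e-05)/ln(0.00546924) ≈ 2.0000.
Then ‖r_6‖ ≈ ‖r_5‖·(‖r_5‖/‖r_4‖)^p = 3.3692e-10·(2.99086e-05)^2.0000 = 3.3692e-10·8.94524e-10 ≈ 3.014e-19.

3.0e-19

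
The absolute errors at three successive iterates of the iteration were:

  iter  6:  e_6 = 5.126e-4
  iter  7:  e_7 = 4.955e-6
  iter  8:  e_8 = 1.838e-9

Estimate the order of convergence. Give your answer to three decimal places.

1.703

p ≈ ln(e_8/e_7) / ln(e_7/e_6)
  = ln(1.838e-9/4.955e-6) / ln(4.955e-6/5.126e-4)
  = ln(0.000370938) / ln(0.00966641)
  = -7.899476 / -4.639098 ≈ 1.702804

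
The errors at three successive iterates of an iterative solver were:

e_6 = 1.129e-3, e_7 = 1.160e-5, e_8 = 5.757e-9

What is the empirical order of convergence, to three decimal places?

1.662

p ≈ ln(e_8/e_7) / ln(e_7/e_6)
  = ln(5.757e-9/1.160e-5) / ln(1.160e-5/1.129e-3)
  = ln(0.000496293) / ln(0.0102746)
  = -7.608344 / -4.578080 ≈ 1.661907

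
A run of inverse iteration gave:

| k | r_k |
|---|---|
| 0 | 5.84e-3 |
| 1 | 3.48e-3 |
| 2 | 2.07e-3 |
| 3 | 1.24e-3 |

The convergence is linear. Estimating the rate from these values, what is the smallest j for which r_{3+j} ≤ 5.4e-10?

Rate ρ ≈ r_3/r_2 = 1.24e-3/2.07e-3 = 0.5990.
After j more steps, r_{3+j} ≈ 1.24e-3·ρ^j; need ρ^j ≤ 5.4e-10/1.24e-3 = 4.35484e-07.
j ≥ ln(4.35484e-07)/ln(0.5990) = -14.6468/-0.51249 = 28.580.
So 29 more iterations are needed.

29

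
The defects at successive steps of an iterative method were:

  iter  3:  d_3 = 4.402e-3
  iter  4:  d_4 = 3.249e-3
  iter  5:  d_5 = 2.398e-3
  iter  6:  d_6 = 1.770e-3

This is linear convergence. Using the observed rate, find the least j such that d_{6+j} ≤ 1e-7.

Rate ρ ≈ d_6/d_5 = 1.770e-3/2.398e-3 = 0.7381.
After j more steps, d_{6+j} ≈ 1.770e-3·ρ^j; need ρ^j ≤ 1e-7/1.770e-3 = 5.64972e-05.
j ≥ ln(5.64972e-05)/ln(0.7381) = -9.7813/-0.30368 = 32.209.
So 33 more iterations are needed.

33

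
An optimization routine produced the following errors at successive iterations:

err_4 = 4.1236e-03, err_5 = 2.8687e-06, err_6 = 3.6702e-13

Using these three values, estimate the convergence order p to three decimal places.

2.183

p ≈ ln(err_6/err_5) / ln(err_5/err_4)
  = ln(3.6702e-13/2.8687e-06) / ln(2.8687e-06/4.1236e-03)
  = ln(1.27939e-07) / ln(0.000695679)
  = -15.871712 / -7.270622 ≈ 2.182992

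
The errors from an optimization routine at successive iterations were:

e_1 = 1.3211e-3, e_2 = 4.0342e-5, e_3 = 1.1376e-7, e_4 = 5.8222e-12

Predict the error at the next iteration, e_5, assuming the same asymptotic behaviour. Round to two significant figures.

3.5e-19

First estimate the order: p ≈ ln(e_4/e_3) / ln(e_3/e_2) = ln(5.8222e-12/1.1376e-7)/ln(1.1376e-7/4.0342e-5) = ln(5.11797e-05)/ln(0.00281989) ≈ 1.6829.
Then e_5 ≈ e_4·(e_4/e_3)^p = 5.8222e-12·(5.11797e-05)^1.6829 = 5.8222e-12·6.00953e-08 ≈ 3.499e-19.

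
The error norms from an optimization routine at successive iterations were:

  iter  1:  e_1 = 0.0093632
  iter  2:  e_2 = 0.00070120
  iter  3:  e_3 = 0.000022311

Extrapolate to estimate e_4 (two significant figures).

2.3e-7

First estimate the order: p ≈ ln(e_3/e_2) / ln(e_2/e_1) = ln(0.000022311/0.00070120)/ln(0.00070120/0.0093632) = ln(0.0318183)/ln(0.0748889) ≈ 1.3303.
Then e_4 ≈ e_3·(e_3/e_2)^p = 0.000022311·(0.0318183)^1.3303 = 0.000022311·0.0101885 ≈ 2.273e-07.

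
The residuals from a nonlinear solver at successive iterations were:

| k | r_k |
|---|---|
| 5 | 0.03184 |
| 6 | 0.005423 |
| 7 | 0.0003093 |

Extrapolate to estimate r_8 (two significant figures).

First estimate the order: p ≈ ln(r_7/r_6) / ln(r_6/r_5) = ln(0.0003093/0.005423)/ln(0.005423/0.03184) = ln(0.0570349)/ln(0.17032) ≈ 1.6181.
Then r_8 ≈ r_7·(r_7/r_6)^p = 0.0003093·(0.0570349)^1.6181 = 0.0003093·0.00971206 ≈ 3.004e-06.

3.0e-6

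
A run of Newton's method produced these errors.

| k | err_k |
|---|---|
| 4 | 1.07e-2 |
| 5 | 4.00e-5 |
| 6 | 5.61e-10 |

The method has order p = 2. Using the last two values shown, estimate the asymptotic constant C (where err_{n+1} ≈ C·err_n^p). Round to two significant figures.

C ≈ err_6 / err_5^2
  = 5.61e-10 / (4.00e-5)^2
  = 5.61e-10 / 1.6e-09 ≈ 0.35062

0.35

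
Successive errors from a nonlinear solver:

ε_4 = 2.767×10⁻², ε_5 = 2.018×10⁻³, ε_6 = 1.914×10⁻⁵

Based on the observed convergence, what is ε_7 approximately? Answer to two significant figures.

4.8e-9

First estimate the order: p ≈ ln(ε_6/ε_5) / ln(ε_5/ε_4) = ln(1.914×10⁻⁵/2.018×10⁻³)/ln(2.018×10⁻³/2.767×10⁻²) = ln(0.00948464)/ln(0.072931) ≈ 1.7791.
Then ε_7 ≈ ε_6·(ε_6/ε_5)^p = 1.914×10⁻⁵·(0.00948464)^1.7791 = 1.914×10⁻⁵·0.00025172 ≈ 4.818e-09.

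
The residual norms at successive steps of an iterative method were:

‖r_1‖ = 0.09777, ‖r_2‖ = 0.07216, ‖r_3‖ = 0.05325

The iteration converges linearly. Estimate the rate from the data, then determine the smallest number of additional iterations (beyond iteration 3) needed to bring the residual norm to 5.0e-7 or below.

Rate ρ ≈ ‖r_3‖/‖r_2‖ = 0.05325/0.07216 = 0.7379.
After j more steps, ‖r_{3+j}‖ ≈ 0.05325·ρ^j; need ρ^j ≤ 5.0e-7/0.05325 = 9.38967e-06.
j ≥ ln(9.38967e-06)/ln(0.7379) = -11.5759/-0.30395 = 38.085.
So 39 more iterations are needed.

39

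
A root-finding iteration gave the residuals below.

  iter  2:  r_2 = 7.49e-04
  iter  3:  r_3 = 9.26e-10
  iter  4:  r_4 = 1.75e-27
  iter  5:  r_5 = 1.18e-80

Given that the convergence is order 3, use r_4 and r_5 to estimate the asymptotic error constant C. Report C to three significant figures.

2.20

C ≈ r_5 / r_4^3
  = 1.18e-80 / (1.75e-27)^3
  = 1.18e-80 / 5.35938e-81 ≈ 2.2017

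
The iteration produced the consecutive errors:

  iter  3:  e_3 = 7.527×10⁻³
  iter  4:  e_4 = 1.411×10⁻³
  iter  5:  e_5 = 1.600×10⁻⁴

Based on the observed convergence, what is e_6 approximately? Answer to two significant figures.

First estimate the order: p ≈ ln(e_5/e_4) / ln(e_4/e_3) = ln(1.600×10⁻⁴/1.411×10⁻³)/ln(1.411×10⁻³/7.527×10⁻³) = ln(0.113395)/ln(0.187458) ≈ 1.3002.
Then e_6 ≈ e_5·(e_5/e_4)^p = 1.600×10⁻⁴·(0.113395)^1.3002 = 1.600×10⁻⁴·0.0589906 ≈ 9.438e-06.

9.4e-6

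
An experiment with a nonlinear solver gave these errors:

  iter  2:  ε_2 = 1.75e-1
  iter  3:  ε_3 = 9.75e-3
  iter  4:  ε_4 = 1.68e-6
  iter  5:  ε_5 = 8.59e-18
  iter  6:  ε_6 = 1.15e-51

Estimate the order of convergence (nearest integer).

3

Consecutive ratios: ε_6/ε_5 = 1.15e-51/8.59e-18 = 1.33877e-34, ε_5/ε_4 = 8.59e-18/1.68e-6 = 5.1131e-12.
p ≈ ln(1.33877e-34)/ln(5.1131e-12) = -77.9961/-25.9992 ≈ 3.00.
So the convergence is cubic (order 3).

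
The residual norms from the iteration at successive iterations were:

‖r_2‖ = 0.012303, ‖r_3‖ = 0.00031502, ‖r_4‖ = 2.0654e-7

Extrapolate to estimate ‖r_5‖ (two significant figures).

8.9e-14

First estimate the order: p ≈ ln(‖r_4‖/‖r_3‖) / ln(‖r_3‖/‖r_2‖) = ln(2.0654e-7/0.00031502)/ln(0.00031502/0.012303) = ln(0.000655641)/ln(0.0256051) ≈ 2.0000.
Then ‖r_5‖ ≈ ‖r_4‖·(‖r_4‖/‖r_3‖)^p = 2.0654e-7·(0.000655641)^2.0000 = 2.0654e-7·4.29865e-07 ≈ 8.878e-14.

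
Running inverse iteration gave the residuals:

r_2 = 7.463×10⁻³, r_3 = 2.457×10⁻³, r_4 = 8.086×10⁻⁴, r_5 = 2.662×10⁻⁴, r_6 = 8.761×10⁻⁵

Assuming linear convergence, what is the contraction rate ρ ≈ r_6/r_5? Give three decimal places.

0.329

ρ ≈ r_6/r_5 = 8.761×10⁻⁵/2.662×10⁻⁴ = 0.32911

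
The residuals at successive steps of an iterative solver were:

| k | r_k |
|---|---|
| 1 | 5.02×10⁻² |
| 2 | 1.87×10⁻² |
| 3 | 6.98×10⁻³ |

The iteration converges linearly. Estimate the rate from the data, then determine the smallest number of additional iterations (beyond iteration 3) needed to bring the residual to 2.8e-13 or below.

25

Rate ρ ≈ r_3/r_2 = 6.98×10⁻³/1.87×10⁻² = 0.3733.
After j more steps, r_{3+j} ≈ 6.98×10⁻³·ρ^j; need ρ^j ≤ 2.8e-13/6.98×10⁻³ = 4.01146e-11.
j ≥ ln(4.01146e-11)/ln(0.3733) = -23.9393/-0.98537 = 24.295.
So 25 more iterations are needed.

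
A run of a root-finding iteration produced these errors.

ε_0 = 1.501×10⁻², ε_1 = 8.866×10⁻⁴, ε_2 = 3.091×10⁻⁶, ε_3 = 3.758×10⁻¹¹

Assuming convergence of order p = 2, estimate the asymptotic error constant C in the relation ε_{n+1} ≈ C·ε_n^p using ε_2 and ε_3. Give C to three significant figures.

C ≈ ε_3 / ε_2^2
  = 3.758×10⁻¹¹ / (3.091×10⁻⁶)^2
  = 3.758×10⁻¹¹ / 9.55428e-12 ≈ 3.9333

3.93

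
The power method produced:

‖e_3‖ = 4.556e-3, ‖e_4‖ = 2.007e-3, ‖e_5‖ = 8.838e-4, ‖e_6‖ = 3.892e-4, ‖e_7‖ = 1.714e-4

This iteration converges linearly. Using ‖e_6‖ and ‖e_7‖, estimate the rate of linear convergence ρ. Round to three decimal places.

ρ ≈ ‖e_7‖/‖e_6‖ = 1.714e-4/3.892e-4 = 0.44039

0.440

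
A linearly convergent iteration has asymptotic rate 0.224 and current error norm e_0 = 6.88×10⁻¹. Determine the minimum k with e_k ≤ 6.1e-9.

13

After k steps, e_k ≈ 6.88×10⁻¹·0.224^k.
Need 0.224^k ≤ 6.1e-9/6.88×10⁻¹ = 8.86628e-09.
k ≥ ln(8.86628e-09)/ln(0.224) = -18.5410/-1.49611 = 12.393.
Smallest integer k = 13.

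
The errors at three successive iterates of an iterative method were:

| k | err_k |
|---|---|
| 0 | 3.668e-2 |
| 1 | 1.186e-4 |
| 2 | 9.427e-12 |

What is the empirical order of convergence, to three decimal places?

p ≈ ln(err_2/err_1) / ln(err_1/err_0)
  = ln(9.427e-12/1.186e-4) / ln(1.186e-4/3.668e-2)
  = ln(7.94857e-08) / ln(0.00323337)
  = -16.347689 / -5.734230 ≈ 2.850895

2.851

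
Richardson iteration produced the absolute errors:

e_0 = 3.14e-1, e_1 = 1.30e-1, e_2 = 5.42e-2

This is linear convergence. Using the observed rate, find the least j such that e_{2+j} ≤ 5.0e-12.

27

Rate ρ ≈ e_2/e_1 = 5.42e-2/1.30e-1 = 0.4169.
After j more steps, e_{2+j} ≈ 5.42e-2·ρ^j; need ρ^j ≤ 5.0e-12/5.42e-2 = 9.22509e-11.
j ≥ ln(9.22509e-11)/ln(0.4169) = -23.1065/-0.87491 = 26.410.
So 27 more iterations are needed.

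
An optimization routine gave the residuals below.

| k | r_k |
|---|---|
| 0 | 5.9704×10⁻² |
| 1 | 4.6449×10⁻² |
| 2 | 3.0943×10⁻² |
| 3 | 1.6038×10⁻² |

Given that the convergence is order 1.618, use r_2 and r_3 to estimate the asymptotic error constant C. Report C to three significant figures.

C ≈ r_3 / r_2^1.618
  = 1.6038×10⁻² / (3.0943×10⁻²)^1.618
  = 1.6038×10⁻² / 0.00361185 ≈ 4.4404

4.44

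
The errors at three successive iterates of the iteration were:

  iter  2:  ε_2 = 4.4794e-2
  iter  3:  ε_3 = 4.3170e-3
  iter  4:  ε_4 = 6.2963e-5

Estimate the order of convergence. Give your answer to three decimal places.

p ≈ ln(ε_4/ε_3) / ln(ε_3/ε_2)
  = ln(6.2963e-5/4.3170e-3) / ln(4.3170e-3/4.4794e-2)
  = ln(0.0145849) / ln(0.0963745)
  = -4.227769 / -2.339514 ≈ 1.807114

1.807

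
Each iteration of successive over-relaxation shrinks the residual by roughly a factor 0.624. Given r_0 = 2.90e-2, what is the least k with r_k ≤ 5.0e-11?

After k steps, r_k ≈ 2.90e-2·0.624^k.
Need 0.624^k ≤ 5.0e-11/2.90e-2 = 1.72414e-09.
k ≥ ln(1.72414e-09)/ln(0.624) = -20.1785/-0.47160 = 42.787.
Smallest integer k = 43.

43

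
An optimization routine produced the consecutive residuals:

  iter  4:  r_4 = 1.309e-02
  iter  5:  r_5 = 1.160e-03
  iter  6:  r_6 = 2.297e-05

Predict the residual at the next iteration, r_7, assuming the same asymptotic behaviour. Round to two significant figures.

4.0e-8

First estimate the order: p ≈ ln(r_6/r_5) / ln(r_5/r_4) = ln(2.297e-05/1.160e-03)/ln(1.160e-03/1.309e-02) = ln(0.0198017)/ln(0.0886173) ≈ 1.6184.
Then r_7 ≈ r_6·(r_6/r_5)^p = 2.297e-05·(0.0198017)^1.6184 = 2.297e-05·0.00175139 ≈ 4.023e-08.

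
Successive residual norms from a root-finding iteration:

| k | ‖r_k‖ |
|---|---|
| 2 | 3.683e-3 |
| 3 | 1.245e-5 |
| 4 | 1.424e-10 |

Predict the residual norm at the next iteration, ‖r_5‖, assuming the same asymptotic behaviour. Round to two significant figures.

1.9e-20

First estimate the order: p ≈ ln(‖r_4‖/‖r_3‖) / ln(‖r_3‖/‖r_2‖) = ln(1.424e-10/1.245e-5)/ln(1.245e-5/3.683e-3) = ln(1.14378e-05)/ln(0.0033804) ≈ 1.9998.
Then ‖r_5‖ ≈ ‖r_4‖·(‖r_4‖/‖r_3‖)^p = 1.424e-10·(1.14378e-05)^1.9998 = 1.424e-10·1.31121e-10 ≈ 1.867e-20.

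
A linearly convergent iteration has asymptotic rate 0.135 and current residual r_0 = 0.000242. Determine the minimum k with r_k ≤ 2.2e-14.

12

After k steps, r_k ≈ 0.000242·0.135^k.
Need 0.135^k ≤ 2.2e-14/0.000242 = 9.09091e-11.
k ≥ ln(9.09091e-11)/ln(0.135) = -23.1212/-2.00248 = 11.546.
Smallest integer k = 12.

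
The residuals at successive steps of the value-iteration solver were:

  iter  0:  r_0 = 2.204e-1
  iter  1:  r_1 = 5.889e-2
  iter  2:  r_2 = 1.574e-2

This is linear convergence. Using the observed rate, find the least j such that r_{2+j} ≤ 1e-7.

Rate ρ ≈ r_2/r_1 = 1.574e-2/5.889e-2 = 0.2673.
After j more steps, r_{2+j} ≈ 1.574e-2·ρ^j; need ρ^j ≤ 1e-7/1.574e-2 = 6.35324e-06.
j ≥ ln(6.35324e-06)/ln(0.2673) = -11.9665/-1.31938 = 9.070.
So 10 more iterations are needed.

10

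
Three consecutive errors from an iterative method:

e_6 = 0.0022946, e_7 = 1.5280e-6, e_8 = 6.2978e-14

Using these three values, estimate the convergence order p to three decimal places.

p ≈ ln(e_8/e_7) / ln(e_7/e_6)
  = ln(6.2978e-14/1.5280e-6) / ln(1.5280e-6/0.0022946)
  = ln(4.1216e-08) / ln(0.000665911)
  = -17.004439 / -7.314355 ≈ 2.324804

2.325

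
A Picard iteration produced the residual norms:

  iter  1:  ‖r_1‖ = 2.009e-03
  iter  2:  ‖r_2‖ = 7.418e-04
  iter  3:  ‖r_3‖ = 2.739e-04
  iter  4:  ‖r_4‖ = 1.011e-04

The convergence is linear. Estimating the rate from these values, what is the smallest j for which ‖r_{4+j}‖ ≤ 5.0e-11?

Rate ρ ≈ ‖r_4‖/‖r_3‖ = 1.011e-04/2.739e-04 = 0.3691.
After j more steps, ‖r_{4+j}‖ ≈ 1.011e-04·ρ^j; need ρ^j ≤ 5.0e-11/1.011e-04 = 4.9456e-07.
j ≥ ln(4.9456e-07)/ln(0.3691) = -14.5196/-0.99669 = 14.568.
So 15 more iterations are needed.

15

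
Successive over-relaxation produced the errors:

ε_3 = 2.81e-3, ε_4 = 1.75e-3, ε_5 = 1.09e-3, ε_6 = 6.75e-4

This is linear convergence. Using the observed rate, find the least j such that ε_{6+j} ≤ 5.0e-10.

30

Rate ρ ≈ ε_6/ε_5 = 6.75e-4/1.09e-3 = 0.6193.
After j more steps, ε_{6+j} ≈ 6.75e-4·ρ^j; need ρ^j ≤ 5.0e-10/6.75e-4 = 7.40741e-07.
j ≥ ln(7.40741e-07)/ln(0.6193) = -14.1156/-0.47917 = 29.458.
So 30 more iterations are needed.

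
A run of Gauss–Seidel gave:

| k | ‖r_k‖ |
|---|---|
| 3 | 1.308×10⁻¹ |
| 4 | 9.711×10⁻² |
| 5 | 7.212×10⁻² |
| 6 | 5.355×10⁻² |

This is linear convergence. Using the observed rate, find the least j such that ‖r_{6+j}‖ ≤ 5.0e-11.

Rate ρ ≈ ‖r_6‖/‖r_5‖ = 5.355×10⁻²/7.212×10⁻² = 0.7425.
After j more steps, ‖r_{6+j}‖ ≈ 5.355×10⁻²·ρ^j; need ρ^j ≤ 5.0e-11/5.355×10⁻² = 9.33707e-10.
j ≥ ln(9.33707e-10)/ln(0.7425) = -20.7919/-0.29773 = 69.835.
So 70 more iterations are needed.

70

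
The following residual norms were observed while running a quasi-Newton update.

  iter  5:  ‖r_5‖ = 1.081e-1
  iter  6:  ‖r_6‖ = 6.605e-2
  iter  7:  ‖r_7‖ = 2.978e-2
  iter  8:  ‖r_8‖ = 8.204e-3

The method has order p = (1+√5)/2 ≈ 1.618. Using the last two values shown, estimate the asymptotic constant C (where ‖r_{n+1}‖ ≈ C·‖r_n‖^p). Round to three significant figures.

2.42

C ≈ ‖r_8‖ / ‖r_7‖^1.618
  = 8.204e-3 / (2.978e-2)^1.618
  = 8.204e-3 / 0.00339477 ≈ 2.4167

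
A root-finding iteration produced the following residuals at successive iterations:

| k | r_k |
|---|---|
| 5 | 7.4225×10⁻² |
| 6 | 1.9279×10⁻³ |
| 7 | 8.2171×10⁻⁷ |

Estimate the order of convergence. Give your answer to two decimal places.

2.13

p ≈ ln(r_7/r_6) / ln(r_6/r_5)
  = ln(8.2171×10⁻⁷/1.9279×10⁻³) / ln(1.9279×10⁻³/7.4225×10⁻²)
  = ln(0.00042622) / ln(0.0259737)
  = -7.76055 / -3.65067 ≈ 2.12579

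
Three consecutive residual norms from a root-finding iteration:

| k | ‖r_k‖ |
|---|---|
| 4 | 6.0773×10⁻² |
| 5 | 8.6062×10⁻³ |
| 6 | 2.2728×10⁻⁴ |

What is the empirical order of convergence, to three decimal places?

1.859

p ≈ ln(‖r_6‖/‖r_5‖) / ln(‖r_5‖/‖r_4‖)
  = ln(2.2728×10⁻⁴/8.6062×10⁻³) / ln(8.6062×10⁻³/6.0773×10⁻²)
  = ln(0.0264089) / ln(0.141612)
  = -3.634054 / -1.954664 ≈ 1.859171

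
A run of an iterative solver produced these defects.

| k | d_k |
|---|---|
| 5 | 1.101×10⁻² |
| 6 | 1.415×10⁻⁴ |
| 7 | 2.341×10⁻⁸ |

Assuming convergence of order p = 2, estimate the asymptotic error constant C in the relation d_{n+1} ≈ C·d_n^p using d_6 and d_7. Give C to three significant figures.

C ≈ d_7 / d_6^2
  = 2.341×10⁻⁸ / (1.415×10⁻⁴)^2
  = 2.341×10⁻⁸ / 2.00222e-08 ≈ 1.1692

1.17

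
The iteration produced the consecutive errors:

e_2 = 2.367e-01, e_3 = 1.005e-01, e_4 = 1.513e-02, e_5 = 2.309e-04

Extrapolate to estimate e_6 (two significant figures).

First estimate the order: p ≈ ln(e_5/e_4) / ln(e_4/e_3) = ln(2.309e-04/1.513e-02)/ln(1.513e-02/1.005e-01) = ln(0.0152611)/ln(0.150547) ≈ 2.2089.
Then e_6 ≈ e_5·(e_5/e_4)^p = 2.309e-04·(0.0152611)^2.2089 = 2.309e-04·9.72126e-05 ≈ 2.245e-08.

2.2e-8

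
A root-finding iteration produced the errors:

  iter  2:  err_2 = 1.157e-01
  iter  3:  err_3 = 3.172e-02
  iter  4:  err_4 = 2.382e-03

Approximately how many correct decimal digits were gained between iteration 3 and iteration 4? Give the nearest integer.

1

Digits gained ≈ log₁₀(err_3/err_4) = log₁₀(3.172e-02/2.382e-03) = log₁₀(13.3165) ≈ 1.124.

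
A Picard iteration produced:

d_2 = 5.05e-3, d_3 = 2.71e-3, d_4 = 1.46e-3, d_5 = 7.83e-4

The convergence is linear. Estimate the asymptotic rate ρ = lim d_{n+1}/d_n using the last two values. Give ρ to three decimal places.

0.536

ρ ≈ d_5/d_4 = 7.83e-4/1.46e-3 = 0.53630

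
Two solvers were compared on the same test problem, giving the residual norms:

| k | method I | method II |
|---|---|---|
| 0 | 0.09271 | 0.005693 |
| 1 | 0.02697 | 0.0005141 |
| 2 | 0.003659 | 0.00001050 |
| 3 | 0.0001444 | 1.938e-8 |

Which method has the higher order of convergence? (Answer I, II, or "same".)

same

Method I: p ≈ ln(0.0001444/0.003659)/ln(0.003659/0.02697) ≈ 1.62.
Method II: p ≈ ln(1.938e-8/0.00001050)/ln(0.00001050/0.0005141) ≈ 1.62.
Both orders ≈ 1.6 — effectively the same.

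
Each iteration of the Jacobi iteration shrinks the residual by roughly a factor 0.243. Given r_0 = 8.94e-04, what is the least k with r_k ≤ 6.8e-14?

After k steps, r_k ≈ 8.94e-04·0.243^k.
Need 0.243^k ≤ 6.8e-14/8.94e-04 = 7.60626e-11.
k ≥ ln(7.60626e-11)/ln(0.243) = -23.2995/-1.41469 = 16.470.
Smallest integer k = 17.

17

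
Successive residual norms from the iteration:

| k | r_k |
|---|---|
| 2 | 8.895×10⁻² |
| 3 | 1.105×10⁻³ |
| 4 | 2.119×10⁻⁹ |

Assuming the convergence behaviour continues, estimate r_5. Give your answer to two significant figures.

First estimate the order: p ≈ ln(r_4/r_3) / ln(r_3/r_2) = ln(2.119×10⁻⁹/1.105×10⁻³)/ln(1.105×10⁻³/8.895×10⁻²) = ln(1.91765e-06)/ln(0.0124227) ≈ 2.9999.
Then r_5 ≈ r_4·(r_4/r_3)^p = 2.119×10⁻⁹·(1.91765e-06)^2.9999 = 2.119×10⁻⁹·7.06122e-18 ≈ 1.496e-26.

1.5e-26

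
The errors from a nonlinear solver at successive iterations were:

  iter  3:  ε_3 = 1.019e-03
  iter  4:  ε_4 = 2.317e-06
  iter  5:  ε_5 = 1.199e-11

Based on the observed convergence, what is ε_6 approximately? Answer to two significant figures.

3.2e-22

First estimate the order: p ≈ ln(ε_5/ε_4) / ln(ε_4/ε_3) = ln(1.199e-11/2.317e-06)/ln(2.317e-06/1.019e-03) = ln(5.17479e-06)/ln(0.0022738) ≈ 1.9999.
Then ε_6 ≈ ε_5·(ε_5/ε_4)^p = 1.199e-11·(5.17479e-06)^1.9999 = 1.199e-11·2.68111e-11 ≈ 3.215e-22.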